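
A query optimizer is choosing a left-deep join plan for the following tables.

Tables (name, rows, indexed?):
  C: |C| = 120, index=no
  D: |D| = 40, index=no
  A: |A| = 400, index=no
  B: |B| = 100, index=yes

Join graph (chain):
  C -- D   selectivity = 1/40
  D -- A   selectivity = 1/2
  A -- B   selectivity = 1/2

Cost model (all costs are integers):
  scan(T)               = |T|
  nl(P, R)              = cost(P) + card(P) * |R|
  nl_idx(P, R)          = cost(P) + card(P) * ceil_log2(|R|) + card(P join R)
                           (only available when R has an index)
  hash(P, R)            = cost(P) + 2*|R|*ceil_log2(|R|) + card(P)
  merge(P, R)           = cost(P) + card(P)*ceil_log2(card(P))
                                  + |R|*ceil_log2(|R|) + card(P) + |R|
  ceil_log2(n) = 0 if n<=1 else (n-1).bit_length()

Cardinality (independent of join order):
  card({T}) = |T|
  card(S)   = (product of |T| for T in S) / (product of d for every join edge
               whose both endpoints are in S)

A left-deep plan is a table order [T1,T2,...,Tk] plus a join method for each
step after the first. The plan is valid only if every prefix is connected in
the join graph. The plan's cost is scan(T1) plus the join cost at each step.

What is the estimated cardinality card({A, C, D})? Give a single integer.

Tables in S: A(400), C(120), D(40)
Edges inside S: C-D(d=40), D-A(d=2)
numerator = 400 * 120 * 40 = 1920000
denominator = 40 * 2 = 80
card(S) = 1920000 / 80 = 24000

24000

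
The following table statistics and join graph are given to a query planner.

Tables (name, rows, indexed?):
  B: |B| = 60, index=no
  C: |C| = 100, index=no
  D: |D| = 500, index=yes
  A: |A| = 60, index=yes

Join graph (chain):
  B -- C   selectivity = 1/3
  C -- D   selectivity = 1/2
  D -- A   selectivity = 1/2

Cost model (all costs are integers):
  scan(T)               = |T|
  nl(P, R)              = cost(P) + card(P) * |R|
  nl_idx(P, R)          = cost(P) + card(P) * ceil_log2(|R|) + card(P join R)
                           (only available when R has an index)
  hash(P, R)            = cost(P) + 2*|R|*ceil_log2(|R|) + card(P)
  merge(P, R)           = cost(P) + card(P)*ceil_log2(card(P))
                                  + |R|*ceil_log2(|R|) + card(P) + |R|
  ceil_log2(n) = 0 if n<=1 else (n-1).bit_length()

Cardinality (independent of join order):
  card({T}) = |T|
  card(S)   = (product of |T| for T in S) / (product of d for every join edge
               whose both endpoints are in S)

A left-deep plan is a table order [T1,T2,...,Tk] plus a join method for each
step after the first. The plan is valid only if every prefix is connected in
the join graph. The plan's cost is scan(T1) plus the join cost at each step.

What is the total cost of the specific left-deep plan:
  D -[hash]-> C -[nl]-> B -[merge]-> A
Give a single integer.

step 1: scan D: cost=500, card=500
step 2: join C via hash
    card(P join C) = 500*100/(2) = 25000
    cost = 500 + 2*100*7 + 500 = 2400
step 3: join B via nl
    card(P join B) = 25000*60/(3) = 500000
    cost = 2400 + 25000*60 = 1502400
step 4: join A via merge
    card(P join A) = 500000*60/(2) = 15000000
    cost = 1502400 + 500000*19 + 60*6 + 500000 + 60 = 11502820

11502820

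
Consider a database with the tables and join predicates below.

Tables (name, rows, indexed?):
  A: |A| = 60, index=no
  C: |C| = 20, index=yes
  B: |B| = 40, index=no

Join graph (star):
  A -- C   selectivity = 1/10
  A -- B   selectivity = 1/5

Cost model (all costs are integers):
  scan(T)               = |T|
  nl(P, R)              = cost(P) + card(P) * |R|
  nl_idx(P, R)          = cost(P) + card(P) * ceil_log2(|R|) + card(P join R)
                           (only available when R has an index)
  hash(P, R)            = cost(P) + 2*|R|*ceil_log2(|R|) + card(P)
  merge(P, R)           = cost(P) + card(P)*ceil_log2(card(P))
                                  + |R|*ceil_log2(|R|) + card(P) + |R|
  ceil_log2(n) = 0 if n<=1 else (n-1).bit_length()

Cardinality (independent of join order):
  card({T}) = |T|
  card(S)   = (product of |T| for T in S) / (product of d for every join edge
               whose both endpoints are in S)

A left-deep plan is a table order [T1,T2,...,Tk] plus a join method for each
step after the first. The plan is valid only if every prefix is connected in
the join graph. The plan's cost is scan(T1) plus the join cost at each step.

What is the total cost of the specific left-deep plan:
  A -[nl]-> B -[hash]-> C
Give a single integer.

step 1: scan A: cost=60, card=60
step 2: join B via nl
    card(P join B) = 60*40/(5) = 480
    cost = 60 + 60*40 = 2460
step 3: join C via hash
    card(P join C) = 480*20/(10) = 960
    cost = 2460 + 2*20*5 + 480 = 3140

3140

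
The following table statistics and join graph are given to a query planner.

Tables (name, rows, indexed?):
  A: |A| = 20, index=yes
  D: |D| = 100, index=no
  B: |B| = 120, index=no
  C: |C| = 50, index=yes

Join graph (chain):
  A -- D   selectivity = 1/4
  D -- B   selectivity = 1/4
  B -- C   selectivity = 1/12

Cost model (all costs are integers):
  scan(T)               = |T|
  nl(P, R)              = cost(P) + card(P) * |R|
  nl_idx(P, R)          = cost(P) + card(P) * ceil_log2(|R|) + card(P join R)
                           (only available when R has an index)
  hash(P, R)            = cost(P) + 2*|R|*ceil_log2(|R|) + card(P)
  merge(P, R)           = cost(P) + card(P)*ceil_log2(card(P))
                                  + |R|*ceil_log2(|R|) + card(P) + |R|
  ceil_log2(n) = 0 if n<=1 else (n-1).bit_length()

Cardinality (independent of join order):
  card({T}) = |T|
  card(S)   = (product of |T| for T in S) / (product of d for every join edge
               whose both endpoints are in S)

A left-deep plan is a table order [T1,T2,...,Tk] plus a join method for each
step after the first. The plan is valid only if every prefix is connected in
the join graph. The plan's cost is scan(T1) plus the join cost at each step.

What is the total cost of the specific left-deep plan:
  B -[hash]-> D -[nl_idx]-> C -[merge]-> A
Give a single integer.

219760

step 1: scan B: cost=120, card=120
step 2: join D via hash
    card(P join D) = 120*100/(4) = 3000
    cost = 120 + 2*100*7 + 120 = 1640
step 3: join C via nl_idx
    card(P join C) = 3000*50/(12) = 12500
    cost = 1640 + 3000*6 + 12500 = 32140
step 4: join A via merge
    card(P join A) = 12500*20/(4) = 62500
    cost = 32140 + 12500*14 + 20*5 + 12500 + 20 = 219760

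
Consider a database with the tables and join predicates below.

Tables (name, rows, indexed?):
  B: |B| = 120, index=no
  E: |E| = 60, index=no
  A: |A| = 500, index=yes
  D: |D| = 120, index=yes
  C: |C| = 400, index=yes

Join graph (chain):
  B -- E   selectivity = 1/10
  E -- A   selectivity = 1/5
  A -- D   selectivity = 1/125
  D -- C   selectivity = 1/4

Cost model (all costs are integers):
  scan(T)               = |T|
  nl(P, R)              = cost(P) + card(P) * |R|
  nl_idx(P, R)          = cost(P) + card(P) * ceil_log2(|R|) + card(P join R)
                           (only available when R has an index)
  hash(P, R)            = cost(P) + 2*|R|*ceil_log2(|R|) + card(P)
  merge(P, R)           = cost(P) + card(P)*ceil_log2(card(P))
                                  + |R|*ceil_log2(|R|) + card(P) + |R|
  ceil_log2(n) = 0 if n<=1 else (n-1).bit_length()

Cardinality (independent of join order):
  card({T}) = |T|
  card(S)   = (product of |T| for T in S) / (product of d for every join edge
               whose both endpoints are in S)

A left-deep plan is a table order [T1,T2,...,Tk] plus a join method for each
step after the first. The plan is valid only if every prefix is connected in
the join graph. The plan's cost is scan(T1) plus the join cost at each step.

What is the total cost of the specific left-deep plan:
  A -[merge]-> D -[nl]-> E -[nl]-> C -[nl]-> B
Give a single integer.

71459260

step 1: scan A: cost=500, card=500
step 2: join D via merge
    card(P join D) = 500*120/(125) = 480
    cost = 500 + 500*9 + 120*7 + 500 + 120 = 6460
step 3: join E via nl
    card(P join E) = 480*60/(5) = 5760
    cost = 6460 + 480*60 = 35260
step 4: join C via nl
    card(P join C) = 5760*400/(4) = 576000
    cost = 35260 + 5760*400 = 2339260
step 5: join B via nl
    card(P join B) = 576000*120/(10) = 6912000
    cost = 2339260 + 576000*120 = 71459260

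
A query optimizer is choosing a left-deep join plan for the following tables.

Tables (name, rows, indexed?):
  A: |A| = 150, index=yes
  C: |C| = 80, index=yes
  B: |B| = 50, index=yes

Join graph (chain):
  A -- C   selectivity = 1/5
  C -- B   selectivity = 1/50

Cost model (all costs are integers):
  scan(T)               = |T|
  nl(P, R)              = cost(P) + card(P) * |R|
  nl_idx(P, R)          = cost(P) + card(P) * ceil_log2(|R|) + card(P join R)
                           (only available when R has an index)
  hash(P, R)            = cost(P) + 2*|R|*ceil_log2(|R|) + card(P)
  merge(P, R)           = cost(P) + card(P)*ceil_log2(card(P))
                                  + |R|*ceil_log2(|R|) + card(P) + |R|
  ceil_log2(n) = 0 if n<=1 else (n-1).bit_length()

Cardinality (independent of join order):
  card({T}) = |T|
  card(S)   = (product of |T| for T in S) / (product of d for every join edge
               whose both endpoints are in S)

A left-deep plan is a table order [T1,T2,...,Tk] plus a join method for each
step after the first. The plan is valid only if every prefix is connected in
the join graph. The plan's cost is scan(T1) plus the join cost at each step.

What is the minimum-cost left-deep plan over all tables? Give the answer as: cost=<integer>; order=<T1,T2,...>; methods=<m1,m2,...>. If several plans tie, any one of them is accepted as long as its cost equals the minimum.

Selinger DP (subsets sized 1..n):
  {A}: scan cost=150, card=150
  {C}: scan cost=80, card=80
  {B}: scan cost=50, card=50
  {AC}: card=2400; try (C,hash)→1420, (A,merge)→2070, (C,merge)→2140, (A,hash)→2560, (A,nl_idx)→3120, (C,nl_idx)→3600 …(+2); best=1420 via (C,hash)
  {BC}: card=80; try (C,nl_idx)→480, (B,nl_idx)→640, (B,hash)→760, (C,merge)→1040, (B,merge)→1070, (C,hash)→1220 …(+2); best=480 via (C,nl_idx)
  {ABC}: card=2400; try (A,merge)→2470, (A,hash)→2960, (A,nl_idx)→3520, (B,hash)→4420, (A,nl)→12480, (B,nl_idx)→18220 …(+2); best=2470 via (A,merge)

cost=2470; order=B,C,A; methods=nl_idx,merge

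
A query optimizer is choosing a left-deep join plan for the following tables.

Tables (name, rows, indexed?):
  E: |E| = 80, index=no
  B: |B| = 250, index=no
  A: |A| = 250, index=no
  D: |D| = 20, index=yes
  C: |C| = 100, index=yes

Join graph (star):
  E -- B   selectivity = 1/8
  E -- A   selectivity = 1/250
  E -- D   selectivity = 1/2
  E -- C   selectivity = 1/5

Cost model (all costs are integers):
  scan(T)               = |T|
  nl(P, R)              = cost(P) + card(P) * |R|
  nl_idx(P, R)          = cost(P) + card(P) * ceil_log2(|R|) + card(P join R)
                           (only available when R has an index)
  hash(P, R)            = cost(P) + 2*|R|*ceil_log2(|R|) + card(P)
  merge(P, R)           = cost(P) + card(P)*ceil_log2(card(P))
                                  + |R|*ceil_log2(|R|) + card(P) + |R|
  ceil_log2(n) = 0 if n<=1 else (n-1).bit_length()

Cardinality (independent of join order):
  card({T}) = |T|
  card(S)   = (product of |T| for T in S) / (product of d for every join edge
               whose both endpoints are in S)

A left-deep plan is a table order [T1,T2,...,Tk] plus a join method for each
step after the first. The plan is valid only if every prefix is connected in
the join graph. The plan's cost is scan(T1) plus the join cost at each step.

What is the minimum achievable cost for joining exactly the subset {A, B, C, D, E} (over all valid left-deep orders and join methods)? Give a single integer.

Selinger DP over subsets of {A,B,C,D,E}:
  {E}: scan cost=80, card=80
  {B}: scan cost=250, card=250
  {A}: scan cost=250, card=250
  {D}: scan cost=20, card=20
  {C}: scan cost=100, card=100
  {BE}: card=2500; try (E,hash)→1620, (B,merge)→2970, (E,merge)→3140, (B,hash)→4160, (B,nl)→20080, (E,nl)→20250; best=1620 via (E,hash)
  {AE}: card=80; try (E,hash)→1620, (A,merge)→2970, (E,merge)→3140, (A,hash)→4160, (A,nl)→20080, (E,nl)→20250; best=1620 via (E,hash)
  {DE}: card=800; try (D,hash)→360, (E,merge)→780, (D,merge)→840, (E,hash)→1160, (D,nl_idx)→1280, (E,nl)→1620 …(+1); best=360 via (D,hash)
  {CE}: card=1600; try (E,hash)→1320, (C,merge)→1520, (E,merge)→1540, (C,hash)→1560, (C,nl_idx)→2240, (C,nl)→8080 …(+1); best=1320 via (E,hash)
  {ABE}: card=2500; try (B,merge)→4510, (B,hash)→5700, (A,hash)→8120, (B,nl)→21620, (A,merge)→36370, (A,nl)→626620; best=4510 via (B,merge)
  {BDE}: card=25000; try (D,hash)→4320, (B,hash)→5160, (B,merge)→11410, (D,merge)→34240, (D,nl_idx)→39120, (D,nl)→51620 …(+1); best=4320 via (D,hash)
  {BCE}: card=50000; try (C,hash)→5520, (B,hash)→6920, (B,merge)→22770, (C,merge)→34920, (C,nl_idx)→69120, (C,nl)→251620 …(+1); best=5520 via (C,hash)
  {ADE}: card=800; try (D,hash)→1900, (D,merge)→2380, (D,nl_idx)→2820, (D,nl)→3220, (A,hash)→5160, (A,merge)→11410 …(+1); best=1900 via (D,hash)
  {ACE}: card=1600; try (C,merge)→3060, (C,hash)→3100, (C,nl_idx)→3780, (A,hash)→6920, (C,nl)→9620, (A,merge)→22770 …(+1); best=3060 via (C,merge)
  {CDE}: card=16000; try (C,hash)→2560, (D,hash)→3120, (C,merge)→9960, (D,merge)→20640, (C,nl_idx)→21960, (D,nl_idx)→25320 …(+2); best=2560 via (C,hash)
  {ABDE}: card=25000; try (B,hash)→6700, (D,hash)→7210, (B,merge)→12950, (A,hash)→33320, (D,merge)→37130, (D,nl_idx)→42010 …(+4); best=6700 via (B,hash)
  {ABCE}: card=50000; try (C,hash)→8410, (B,hash)→8660, (B,merge)→24510, (C,merge)→37810, (A,hash)→59520, (C,nl_idx)→72010 …(+4); best=8410 via (C,hash)
  {BCDE}: card=500000; try (B,hash)→22560, (C,hash)→30720, (D,hash)→55720, (B,merge)→244810, (C,merge)→405120, (C,nl_idx)→679320 …(+5); best=22560 via (B,hash)
  {ACDE}: card=16000; try (C,hash)→4100, (D,hash)→4860, (C,merge)→11500, (D,merge)→22380, (A,hash)→22560, (C,nl_idx)→23500 …(+5); best=4100 via (C,hash)
  {ABCDE}: card=500000; try (B,hash)→24100, (C,hash)→33100, (D,hash)→58610, (B,merge)→246350, (C,merge)→407500, (A,hash)→526560 …(+8); best=24100 via (B,hash)

24100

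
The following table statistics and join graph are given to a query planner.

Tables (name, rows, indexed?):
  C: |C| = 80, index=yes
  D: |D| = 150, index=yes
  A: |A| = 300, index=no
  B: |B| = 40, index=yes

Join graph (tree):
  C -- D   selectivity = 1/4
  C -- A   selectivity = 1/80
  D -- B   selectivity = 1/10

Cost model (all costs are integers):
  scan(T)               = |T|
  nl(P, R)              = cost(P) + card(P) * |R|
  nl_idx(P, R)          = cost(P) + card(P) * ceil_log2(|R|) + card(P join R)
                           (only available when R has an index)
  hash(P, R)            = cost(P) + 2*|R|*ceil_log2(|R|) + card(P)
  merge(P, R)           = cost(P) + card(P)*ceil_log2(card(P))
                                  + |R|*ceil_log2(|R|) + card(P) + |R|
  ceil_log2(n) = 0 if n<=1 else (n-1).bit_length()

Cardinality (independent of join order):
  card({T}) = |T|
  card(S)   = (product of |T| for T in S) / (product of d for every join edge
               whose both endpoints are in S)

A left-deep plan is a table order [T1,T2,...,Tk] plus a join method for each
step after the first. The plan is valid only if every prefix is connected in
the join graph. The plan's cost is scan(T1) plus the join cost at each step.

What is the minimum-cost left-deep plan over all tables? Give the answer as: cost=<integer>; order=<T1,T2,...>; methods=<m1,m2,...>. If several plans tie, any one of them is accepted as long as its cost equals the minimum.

Selinger DP (subsets sized 1..n):
  {C}: scan cost=80, card=80
  {D}: scan cost=150, card=150
  {A}: scan cost=300, card=300
  {B}: scan cost=40, card=40
  {CD}: card=3000; try (C,hash)→1420, (D,merge)→2070, (C,merge)→2140, (D,hash)→2560, (D,nl_idx)→3720, (C,nl_idx)→4200 …(+2); best=1420 via (C,hash)
  {AC}: card=300; try (C,hash)→1720, (C,nl_idx)→2700, (A,merge)→3720, (C,merge)→3940, (A,hash)→5560, (A,nl)→24080 …(+1); best=1720 via (C,hash)
  {BD}: card=600; try (B,hash)→780, (D,nl_idx)→960, (B,nl_idx)→1650, (D,merge)→1670, (B,merge)→1780, (D,hash)→2480 …(+2); best=780 via (B,hash)
  {ACD}: card=11250; try (D,hash)→4420, (D,merge)→6070, (A,hash)→9820, (D,nl_idx)→15370, (A,merge)→43420, (D,nl)→46720 …(+1); best=4420 via (D,hash)
  {BCD}: card=12000; try (C,hash)→2500, (B,hash)→4900, (C,merge)→8020, (C,nl_idx)→16980, (B,nl_idx)→31420, (B,merge)→40700 …(+2); best=2500 via (C,hash)
  {ABCD}: card=45000; try (B,hash)→16150, (A,hash)→19900, (B,nl_idx)→116920, (B,merge)→173450, (A,merge)→185500, (B,nl)→454420 …(+1); best=16150 via (B,hash)

cost=16150; order=A,C,D,B; methods=hash,hash,hash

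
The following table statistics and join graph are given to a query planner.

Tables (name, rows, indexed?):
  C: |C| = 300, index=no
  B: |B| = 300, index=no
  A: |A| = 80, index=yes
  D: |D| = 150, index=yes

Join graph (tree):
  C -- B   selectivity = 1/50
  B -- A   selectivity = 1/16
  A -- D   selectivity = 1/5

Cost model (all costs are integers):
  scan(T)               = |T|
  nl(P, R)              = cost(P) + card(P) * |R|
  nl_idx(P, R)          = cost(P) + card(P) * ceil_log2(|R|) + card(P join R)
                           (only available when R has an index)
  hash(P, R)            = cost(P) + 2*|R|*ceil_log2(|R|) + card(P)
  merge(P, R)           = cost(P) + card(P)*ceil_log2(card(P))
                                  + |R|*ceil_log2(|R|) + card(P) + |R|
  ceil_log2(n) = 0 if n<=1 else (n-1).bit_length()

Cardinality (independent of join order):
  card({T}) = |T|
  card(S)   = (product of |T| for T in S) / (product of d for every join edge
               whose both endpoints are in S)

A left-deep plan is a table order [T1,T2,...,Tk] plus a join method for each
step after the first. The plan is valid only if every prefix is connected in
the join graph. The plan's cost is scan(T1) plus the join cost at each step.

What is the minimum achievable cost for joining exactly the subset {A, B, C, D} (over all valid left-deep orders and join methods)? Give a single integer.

20020

Selinger DP over subsets of {A,B,C,D}:
  {C}: scan cost=300, card=300
  {B}: scan cost=300, card=300
  {A}: scan cost=80, card=80
  {D}: scan cost=150, card=150
  {BC}: card=1800; try (C,hash)→6000, (B,hash)→6000, (C,merge)→6300, (B,merge)→6300, (C,nl)→90300, (B,nl)→90300; best=6000 via (C,hash)
  {AB}: card=1500; try (A,hash)→1720, (B,merge)→3720, (A,nl_idx)→3900, (A,merge)→3940, (B,hash)→5560, (B,nl)→24080 …(+1); best=1720 via (A,hash)
  {AD}: card=2400; try (A,hash)→1420, (D,merge)→2070, (A,merge)→2140, (D,hash)→2560, (D,nl_idx)→3120, (A,nl_idx)→3600 …(+2); best=1420 via (A,hash)
  {ABC}: card=9000; try (C,hash)→8620, (A,hash)→8920, (C,merge)→22720, (A,nl_idx)→27600, (A,merge)→28240, (A,nl)→150000 …(+1); best=8620 via (C,hash)
  {ABD}: card=45000; try (D,hash)→5620, (B,hash)→9220, (D,merge)→21070, (B,merge)→35620, (D,nl_idx)→58720, (D,nl)→226720 …(+1); best=5620 via (D,hash)
  {ABCD}: card=270000; try (D,hash)→20020, (C,hash)→56020, (D,merge)→144970, (D,nl_idx)→350620, (C,merge)→773620, (D,nl)→1358620 …(+1); best=20020 via (D,hash)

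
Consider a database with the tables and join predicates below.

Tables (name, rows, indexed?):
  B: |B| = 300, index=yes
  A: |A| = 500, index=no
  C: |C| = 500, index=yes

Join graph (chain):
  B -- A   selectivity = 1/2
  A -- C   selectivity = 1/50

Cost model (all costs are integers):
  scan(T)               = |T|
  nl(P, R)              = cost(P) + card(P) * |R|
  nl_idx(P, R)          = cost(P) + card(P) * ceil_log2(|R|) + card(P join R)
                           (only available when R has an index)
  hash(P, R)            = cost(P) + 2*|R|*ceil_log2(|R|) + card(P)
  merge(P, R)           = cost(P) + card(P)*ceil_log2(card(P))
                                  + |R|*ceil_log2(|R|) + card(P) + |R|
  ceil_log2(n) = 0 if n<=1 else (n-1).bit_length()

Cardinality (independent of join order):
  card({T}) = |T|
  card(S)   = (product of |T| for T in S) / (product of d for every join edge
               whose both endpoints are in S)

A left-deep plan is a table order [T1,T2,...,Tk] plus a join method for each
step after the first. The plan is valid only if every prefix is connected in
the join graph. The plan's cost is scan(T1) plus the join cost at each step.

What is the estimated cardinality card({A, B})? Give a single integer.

Tables in S: A(500), B(300)
Edges inside S: B-A(d=2)
numerator = 500 * 300 = 150000
denominator = 2 = 2
card(S) = 150000 / 2 = 75000

75000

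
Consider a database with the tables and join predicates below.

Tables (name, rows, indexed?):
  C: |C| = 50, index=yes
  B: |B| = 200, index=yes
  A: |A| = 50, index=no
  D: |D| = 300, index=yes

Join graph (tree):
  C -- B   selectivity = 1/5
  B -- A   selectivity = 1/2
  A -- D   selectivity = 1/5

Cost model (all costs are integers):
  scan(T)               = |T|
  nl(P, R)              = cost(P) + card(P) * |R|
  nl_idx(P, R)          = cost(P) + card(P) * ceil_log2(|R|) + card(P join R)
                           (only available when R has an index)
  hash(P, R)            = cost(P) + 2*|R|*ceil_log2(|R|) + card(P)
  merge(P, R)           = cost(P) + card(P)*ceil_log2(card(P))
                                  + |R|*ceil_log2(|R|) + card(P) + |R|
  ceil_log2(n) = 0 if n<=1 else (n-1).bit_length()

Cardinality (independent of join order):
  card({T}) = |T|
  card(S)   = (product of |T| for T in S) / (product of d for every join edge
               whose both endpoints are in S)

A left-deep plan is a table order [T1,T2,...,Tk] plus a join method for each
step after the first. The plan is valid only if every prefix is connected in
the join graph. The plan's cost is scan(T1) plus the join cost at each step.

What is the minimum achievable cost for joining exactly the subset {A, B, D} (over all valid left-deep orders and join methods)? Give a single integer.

Selinger DP over subsets of {A,B,D}:
  {B}: scan cost=200, card=200
  {A}: scan cost=50, card=50
  {D}: scan cost=300, card=300
  {AB}: card=5000; try (A,hash)→1000, (B,merge)→2200, (A,merge)→2350, (B,hash)→3300, (B,nl_idx)→5450, (B,nl)→10050 …(+1); best=1000 via (A,hash)
  {AD}: card=3000; try (A,hash)→1200, (D,merge)→3400, (D,nl_idx)→3500, (A,merge)→3650, (D,hash)→5500, (D,nl)→15050 …(+1); best=1200 via (A,hash)
  {ABD}: card=300000; try (B,hash)→7400, (D,hash)→11400, (B,merge)→42000, (D,merge)→74000, (B,nl_idx)→325200, (D,nl_idx)→346000 …(+2); best=7400 via (B,hash)

7400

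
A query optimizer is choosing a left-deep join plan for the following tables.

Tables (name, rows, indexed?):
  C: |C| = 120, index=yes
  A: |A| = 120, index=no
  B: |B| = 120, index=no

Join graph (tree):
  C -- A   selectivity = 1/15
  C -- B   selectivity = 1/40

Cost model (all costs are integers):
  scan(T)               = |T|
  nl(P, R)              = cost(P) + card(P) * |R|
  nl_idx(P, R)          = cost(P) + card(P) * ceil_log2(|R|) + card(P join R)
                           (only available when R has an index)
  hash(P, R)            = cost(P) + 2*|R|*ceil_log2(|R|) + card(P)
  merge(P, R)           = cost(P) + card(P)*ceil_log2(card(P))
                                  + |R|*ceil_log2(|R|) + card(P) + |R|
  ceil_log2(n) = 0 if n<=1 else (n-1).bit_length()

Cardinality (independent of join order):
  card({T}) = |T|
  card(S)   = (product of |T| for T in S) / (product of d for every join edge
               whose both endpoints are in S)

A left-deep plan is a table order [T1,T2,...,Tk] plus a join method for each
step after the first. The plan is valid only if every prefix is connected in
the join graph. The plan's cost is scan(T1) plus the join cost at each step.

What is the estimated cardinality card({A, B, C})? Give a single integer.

Tables in S: A(120), B(120), C(120)
Edges inside S: C-A(d=15), C-B(d=40)
numerator = 120 * 120 * 120 = 1728000
denominator = 15 * 40 = 600
card(S) = 1728000 / 600 = 2880

2880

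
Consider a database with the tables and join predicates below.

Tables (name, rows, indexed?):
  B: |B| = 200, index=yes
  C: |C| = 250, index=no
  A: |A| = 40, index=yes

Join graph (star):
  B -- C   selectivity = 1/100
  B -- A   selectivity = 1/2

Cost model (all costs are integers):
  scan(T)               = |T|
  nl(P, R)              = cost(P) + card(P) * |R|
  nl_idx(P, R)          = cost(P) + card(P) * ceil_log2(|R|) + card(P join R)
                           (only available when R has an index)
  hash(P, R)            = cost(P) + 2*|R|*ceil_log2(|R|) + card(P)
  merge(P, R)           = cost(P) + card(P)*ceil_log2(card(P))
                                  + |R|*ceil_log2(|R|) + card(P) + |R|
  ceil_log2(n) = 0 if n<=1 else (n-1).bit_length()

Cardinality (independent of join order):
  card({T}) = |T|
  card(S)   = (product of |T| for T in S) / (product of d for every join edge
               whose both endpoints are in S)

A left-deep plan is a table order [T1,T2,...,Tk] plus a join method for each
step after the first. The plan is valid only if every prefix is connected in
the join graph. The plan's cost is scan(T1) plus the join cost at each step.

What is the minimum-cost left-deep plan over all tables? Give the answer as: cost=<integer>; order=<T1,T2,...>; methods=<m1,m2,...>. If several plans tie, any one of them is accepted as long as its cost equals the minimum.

cost=3730; order=C,B,A; methods=nl_idx,hash

Selinger DP (subsets sized 1..n):
  {B}: scan cost=200, card=200
  {C}: scan cost=250, card=250
  {A}: scan cost=40, card=40
  {BC}: card=500; try (B,nl_idx)→2750, (B,hash)→3700, (C,merge)→4250, (B,merge)→4300, (C,hash)→4400, (C,nl)→50200 …(+1); best=2750 via (B,nl_idx)
  {AB}: card=4000; try (A,hash)→880, (B,merge)→2120, (A,merge)→2280, (B,hash)→3280, (B,nl_idx)→4360, (A,nl_idx)→5400 …(+2); best=880 via (A,hash)
  {ABC}: card=10000; try (A,hash)→3730, (A,merge)→8030, (C,hash)→8880, (A,nl_idx)→15750, (A,nl)→22750, (C,merge)→55130 …(+1); best=3730 via (A,hash)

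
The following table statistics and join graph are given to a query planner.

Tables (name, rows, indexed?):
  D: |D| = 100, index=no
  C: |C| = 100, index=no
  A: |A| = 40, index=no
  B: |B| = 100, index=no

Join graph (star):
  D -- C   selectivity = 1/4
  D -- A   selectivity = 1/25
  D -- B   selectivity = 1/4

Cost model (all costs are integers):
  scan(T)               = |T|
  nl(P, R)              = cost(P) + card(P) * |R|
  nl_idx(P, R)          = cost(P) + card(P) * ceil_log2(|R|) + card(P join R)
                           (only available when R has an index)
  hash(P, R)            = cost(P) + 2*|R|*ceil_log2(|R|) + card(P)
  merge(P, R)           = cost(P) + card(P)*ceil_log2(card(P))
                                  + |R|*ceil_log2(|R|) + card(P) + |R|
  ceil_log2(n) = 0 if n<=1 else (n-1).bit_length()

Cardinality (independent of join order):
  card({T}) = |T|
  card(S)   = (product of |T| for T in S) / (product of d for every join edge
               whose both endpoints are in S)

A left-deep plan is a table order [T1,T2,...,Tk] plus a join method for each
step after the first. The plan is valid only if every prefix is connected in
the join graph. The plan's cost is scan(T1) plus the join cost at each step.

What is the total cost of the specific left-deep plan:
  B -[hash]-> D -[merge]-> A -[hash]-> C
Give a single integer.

39780

step 1: scan B: cost=100, card=100
step 2: join D via hash
    card(P join D) = 100*100/(4) = 2500
    cost = 100 + 2*100*7 + 100 = 1600
step 3: join A via merge
    card(P join A) = 2500*40/(25) = 4000
    cost = 1600 + 2500*12 + 40*6 + 2500 + 40 = 34380
step 4: join C via hash
    card(P join C) = 4000*100/(4) = 100000
    cost = 34380 + 2*100*7 + 4000 = 39780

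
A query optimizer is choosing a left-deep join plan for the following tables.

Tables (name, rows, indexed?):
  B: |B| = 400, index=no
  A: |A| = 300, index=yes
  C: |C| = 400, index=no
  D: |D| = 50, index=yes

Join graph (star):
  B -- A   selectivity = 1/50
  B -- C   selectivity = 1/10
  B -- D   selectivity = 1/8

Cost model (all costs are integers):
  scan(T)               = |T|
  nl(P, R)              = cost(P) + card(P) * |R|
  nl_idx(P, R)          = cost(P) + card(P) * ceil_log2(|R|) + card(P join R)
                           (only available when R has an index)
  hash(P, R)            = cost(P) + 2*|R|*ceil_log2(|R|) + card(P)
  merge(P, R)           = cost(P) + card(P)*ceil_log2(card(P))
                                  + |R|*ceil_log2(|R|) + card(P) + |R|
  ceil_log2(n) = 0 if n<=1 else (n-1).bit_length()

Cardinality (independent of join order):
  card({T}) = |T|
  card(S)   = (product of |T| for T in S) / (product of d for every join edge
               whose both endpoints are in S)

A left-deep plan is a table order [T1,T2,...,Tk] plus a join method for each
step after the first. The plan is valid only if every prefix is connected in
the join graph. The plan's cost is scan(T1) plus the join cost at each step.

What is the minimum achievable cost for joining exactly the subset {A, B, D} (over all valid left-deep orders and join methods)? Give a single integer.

Selinger DP over subsets of {A,B,D}:
  {B}: scan cost=400, card=400
  {A}: scan cost=300, card=300
  {D}: scan cost=50, card=50
  {AB}: card=2400; try (A,hash)→6200, (A,nl_idx)→6400, (B,merge)→7300, (A,merge)→7400, (B,hash)→7800, (B,nl)→120300 …(+1); best=6200 via (A,hash)
  {BD}: card=2500; try (D,hash)→1400, (B,merge)→4400, (D,merge)→4750, (D,nl_idx)→5300, (B,hash)→7300, (B,nl)→20050 …(+1); best=1400 via (D,hash)
  {ABD}: card=15000; try (D,hash)→9200, (A,hash)→9300, (D,nl_idx)→35600, (A,merge)→36900, (D,merge)→37750, (A,nl_idx)→38900 …(+2); best=9200 via (D,hash)

9200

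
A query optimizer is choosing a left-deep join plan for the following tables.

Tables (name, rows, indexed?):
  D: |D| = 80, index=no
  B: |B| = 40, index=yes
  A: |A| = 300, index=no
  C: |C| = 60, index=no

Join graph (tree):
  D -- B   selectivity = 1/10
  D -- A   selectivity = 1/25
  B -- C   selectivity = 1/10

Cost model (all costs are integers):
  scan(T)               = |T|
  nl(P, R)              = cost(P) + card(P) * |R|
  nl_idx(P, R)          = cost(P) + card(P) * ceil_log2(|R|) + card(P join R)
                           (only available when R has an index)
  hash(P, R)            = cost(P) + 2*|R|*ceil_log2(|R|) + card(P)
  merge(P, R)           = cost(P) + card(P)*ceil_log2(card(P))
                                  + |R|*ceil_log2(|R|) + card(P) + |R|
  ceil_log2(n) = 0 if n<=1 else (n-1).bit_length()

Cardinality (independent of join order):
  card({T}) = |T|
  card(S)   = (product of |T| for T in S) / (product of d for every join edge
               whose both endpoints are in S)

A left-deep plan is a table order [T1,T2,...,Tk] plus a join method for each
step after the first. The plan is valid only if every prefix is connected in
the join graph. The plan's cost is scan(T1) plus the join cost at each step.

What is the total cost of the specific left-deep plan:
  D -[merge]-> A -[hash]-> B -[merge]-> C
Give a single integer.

step 1: scan D: cost=80, card=80
step 2: join A via merge
    card(P join A) = 80*300/(25) = 960
    cost = 80 + 80*7 + 300*9 + 80 + 300 = 3720
step 3: join B via hash
    card(P join B) = 960*40/(10) = 3840
    cost = 3720 + 2*40*6 + 960 = 5160
step 4: join C via merge
    card(P join C) = 3840*60/(10) = 23040
    cost = 5160 + 3840*12 + 60*6 + 3840 + 60 = 55500

55500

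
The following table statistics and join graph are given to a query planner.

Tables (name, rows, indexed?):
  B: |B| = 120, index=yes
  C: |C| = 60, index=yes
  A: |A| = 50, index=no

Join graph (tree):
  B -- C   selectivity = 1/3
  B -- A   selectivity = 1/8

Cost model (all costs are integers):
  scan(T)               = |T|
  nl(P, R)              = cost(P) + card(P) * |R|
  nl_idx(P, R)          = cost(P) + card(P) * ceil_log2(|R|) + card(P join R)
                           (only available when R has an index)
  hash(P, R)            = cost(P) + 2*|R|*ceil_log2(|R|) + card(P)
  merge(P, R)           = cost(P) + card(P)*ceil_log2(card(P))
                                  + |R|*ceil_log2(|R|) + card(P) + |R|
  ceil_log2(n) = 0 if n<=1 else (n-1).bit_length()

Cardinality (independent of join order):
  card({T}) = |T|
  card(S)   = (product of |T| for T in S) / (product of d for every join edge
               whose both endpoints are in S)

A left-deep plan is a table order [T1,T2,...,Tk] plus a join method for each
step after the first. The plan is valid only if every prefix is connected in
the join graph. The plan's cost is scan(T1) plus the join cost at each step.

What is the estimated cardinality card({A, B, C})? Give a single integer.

Tables in S: A(50), B(120), C(60)
Edges inside S: B-C(d=3), B-A(d=8)
numerator = 50 * 120 * 60 = 360000
denominator = 3 * 8 = 24
card(S) = 360000 / 24 = 15000

15000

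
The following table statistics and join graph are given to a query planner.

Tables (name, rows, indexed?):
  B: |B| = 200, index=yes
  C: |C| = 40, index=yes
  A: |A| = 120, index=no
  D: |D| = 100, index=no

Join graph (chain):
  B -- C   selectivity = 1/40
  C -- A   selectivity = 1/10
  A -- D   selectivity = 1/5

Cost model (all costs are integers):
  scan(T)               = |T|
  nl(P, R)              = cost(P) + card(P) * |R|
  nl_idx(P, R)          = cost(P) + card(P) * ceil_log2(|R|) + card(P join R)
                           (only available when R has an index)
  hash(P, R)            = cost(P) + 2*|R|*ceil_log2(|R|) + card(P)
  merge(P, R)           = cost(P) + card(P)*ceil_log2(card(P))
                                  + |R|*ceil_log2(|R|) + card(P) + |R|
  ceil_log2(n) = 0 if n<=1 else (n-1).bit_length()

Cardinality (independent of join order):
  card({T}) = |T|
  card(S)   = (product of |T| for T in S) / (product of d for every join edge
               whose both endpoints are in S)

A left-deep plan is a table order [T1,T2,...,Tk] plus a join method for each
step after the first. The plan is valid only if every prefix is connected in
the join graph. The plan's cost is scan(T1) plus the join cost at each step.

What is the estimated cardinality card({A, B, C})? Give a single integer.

Tables in S: A(120), B(200), C(40)
Edges inside S: B-C(d=40), C-A(d=10)
numerator = 120 * 200 * 40 = 960000
denominator = 40 * 10 = 400
card(S) = 960000 / 400 = 2400

2400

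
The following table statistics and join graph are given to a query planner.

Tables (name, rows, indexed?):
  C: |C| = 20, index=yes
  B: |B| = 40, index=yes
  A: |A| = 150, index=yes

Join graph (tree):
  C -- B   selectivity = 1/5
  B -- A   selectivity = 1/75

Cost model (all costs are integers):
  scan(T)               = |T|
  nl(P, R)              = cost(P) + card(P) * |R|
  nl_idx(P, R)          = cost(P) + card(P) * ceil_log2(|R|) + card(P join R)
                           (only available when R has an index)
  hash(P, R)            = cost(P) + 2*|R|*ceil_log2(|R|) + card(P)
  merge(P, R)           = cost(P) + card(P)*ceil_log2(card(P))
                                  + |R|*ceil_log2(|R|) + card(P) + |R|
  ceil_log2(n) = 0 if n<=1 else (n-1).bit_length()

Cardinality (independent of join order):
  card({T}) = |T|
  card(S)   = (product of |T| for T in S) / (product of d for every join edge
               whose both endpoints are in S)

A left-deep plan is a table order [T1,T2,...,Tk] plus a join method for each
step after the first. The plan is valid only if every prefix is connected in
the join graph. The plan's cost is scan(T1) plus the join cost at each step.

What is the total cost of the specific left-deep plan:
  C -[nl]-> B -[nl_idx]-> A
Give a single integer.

step 1: scan C: cost=20, card=20
step 2: join B via nl
    card(P join B) = 20*40/(5) = 160
    cost = 20 + 20*40 = 820
step 3: join A via nl_idx
    card(P join A) = 160*150/(75) = 320
    cost = 820 + 160*8 + 320 = 2420

2420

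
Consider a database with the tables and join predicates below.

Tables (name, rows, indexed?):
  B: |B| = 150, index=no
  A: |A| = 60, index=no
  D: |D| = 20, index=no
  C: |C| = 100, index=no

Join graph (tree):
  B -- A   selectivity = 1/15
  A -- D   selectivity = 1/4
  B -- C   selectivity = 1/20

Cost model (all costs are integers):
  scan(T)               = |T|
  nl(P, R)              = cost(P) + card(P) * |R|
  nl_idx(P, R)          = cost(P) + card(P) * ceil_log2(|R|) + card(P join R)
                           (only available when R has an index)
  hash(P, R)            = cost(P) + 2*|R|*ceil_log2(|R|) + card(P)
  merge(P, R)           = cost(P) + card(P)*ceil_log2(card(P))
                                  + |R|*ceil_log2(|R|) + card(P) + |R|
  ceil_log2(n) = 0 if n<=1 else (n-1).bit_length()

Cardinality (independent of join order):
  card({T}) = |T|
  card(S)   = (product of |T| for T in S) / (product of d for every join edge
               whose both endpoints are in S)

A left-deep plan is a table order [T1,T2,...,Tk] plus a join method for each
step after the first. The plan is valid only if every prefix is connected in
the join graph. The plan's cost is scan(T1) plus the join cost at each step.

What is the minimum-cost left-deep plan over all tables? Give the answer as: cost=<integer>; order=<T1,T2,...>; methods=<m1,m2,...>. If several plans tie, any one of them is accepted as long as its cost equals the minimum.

cost=6220; order=B,A,C,D; methods=hash,hash,hash

Selinger DP (subsets sized 1..n):
  {B}: scan cost=150, card=150
  {A}: scan cost=60, card=60
  {D}: scan cost=20, card=20
  {C}: scan cost=100, card=100
  {AB}: card=600; try (A,hash)→1020, (B,merge)→1830, (A,merge)→1920, (B,hash)→2520, (B,nl)→9060, (A,nl)→9150; best=1020 via (A,hash)
  {BC}: card=750; try (C,hash)→1700, (B,merge)→2250, (C,merge)→2300, (B,hash)→2600, (B,nl)→15100, (C,nl)→15150; best=1700 via (C,hash)
  {AD}: card=300; try (D,hash)→320, (A,merge)→560, (D,merge)→600, (A,hash)→760, (A,nl)→1220, (D,nl)→1260; best=320 via (D,hash)
  {ABD}: card=3000; try (D,hash)→1820, (B,hash)→3020, (B,merge)→4670, (D,merge)→7740, (D,nl)→13020, (B,nl)→45320; best=1820 via (D,hash)
  {ABC}: card=3000; try (C,hash)→3020, (A,hash)→3170, (C,merge)→8420, (A,merge)→10370, (A,nl)→46700, (C,nl)→61020; best=3020 via (C,hash)
  {ABCD}: card=15000; try (D,hash)→6220, (C,hash)→6220, (C,merge)→41620, (D,merge)→42140, (D,nl)→63020, (C,nl)→301820; best=6220 via (D,hash)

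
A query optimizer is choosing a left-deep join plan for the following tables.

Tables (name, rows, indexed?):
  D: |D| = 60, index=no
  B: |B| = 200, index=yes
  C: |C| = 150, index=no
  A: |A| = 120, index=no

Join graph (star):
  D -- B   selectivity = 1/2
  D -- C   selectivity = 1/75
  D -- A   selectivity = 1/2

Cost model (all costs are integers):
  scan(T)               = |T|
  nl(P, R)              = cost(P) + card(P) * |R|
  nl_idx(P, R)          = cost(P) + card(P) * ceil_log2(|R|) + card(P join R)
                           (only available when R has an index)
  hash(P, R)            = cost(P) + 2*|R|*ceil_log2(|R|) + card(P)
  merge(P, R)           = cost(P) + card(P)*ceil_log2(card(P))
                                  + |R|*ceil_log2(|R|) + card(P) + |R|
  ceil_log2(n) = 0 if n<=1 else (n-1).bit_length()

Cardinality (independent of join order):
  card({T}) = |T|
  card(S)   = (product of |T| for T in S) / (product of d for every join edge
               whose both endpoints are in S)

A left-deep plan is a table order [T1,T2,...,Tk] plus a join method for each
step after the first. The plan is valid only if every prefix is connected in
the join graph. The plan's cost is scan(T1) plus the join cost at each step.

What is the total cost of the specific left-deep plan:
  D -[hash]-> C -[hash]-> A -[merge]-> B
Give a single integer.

step 1: scan D: cost=60, card=60
step 2: join C via hash
    card(P join C) = 60*150/(75) = 120
    cost = 60 + 2*150*8 + 60 = 2520
step 3: join A via hash
    card(P join A) = 120*120/(2) = 7200
    cost = 2520 + 2*120*7 + 120 = 4320
step 4: join B via merge
    card(P join B) = 7200*200/(2) = 720000
    cost = 4320 + 7200*13 + 200*8 + 7200 + 200 = 106920

106920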